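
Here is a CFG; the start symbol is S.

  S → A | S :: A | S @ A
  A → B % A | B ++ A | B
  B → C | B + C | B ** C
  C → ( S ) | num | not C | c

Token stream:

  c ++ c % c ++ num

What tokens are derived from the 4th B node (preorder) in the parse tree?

num

[S [A [B [C c]] ++ [A [B [C c]] % [A [B [C c]] ++ [A [B [C num]]]]]]]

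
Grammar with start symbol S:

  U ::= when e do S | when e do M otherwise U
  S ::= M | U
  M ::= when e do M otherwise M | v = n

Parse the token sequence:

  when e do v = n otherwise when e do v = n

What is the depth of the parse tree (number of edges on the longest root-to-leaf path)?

5

[S [U when e do [M v = n] otherwise [U when e do [S [M v = n]]]]]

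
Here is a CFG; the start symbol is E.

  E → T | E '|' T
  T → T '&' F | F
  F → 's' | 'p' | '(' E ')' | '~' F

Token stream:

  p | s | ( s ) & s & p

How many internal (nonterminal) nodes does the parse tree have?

[E [E [E [T [F p]]] | [T [F s]]] | [T [T [T [F ( [E [T [F s]]] )]] & [F s]] & [F p]]]

16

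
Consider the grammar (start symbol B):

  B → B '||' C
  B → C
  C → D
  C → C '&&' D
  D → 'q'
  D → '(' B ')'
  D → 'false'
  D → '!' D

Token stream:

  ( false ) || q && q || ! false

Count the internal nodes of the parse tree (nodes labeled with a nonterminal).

[B [B [B [C [D ( [B [C [D false]]] )]]] || [C [C [D q]] && [D q]]] || [C [D ! [D false]]]]

15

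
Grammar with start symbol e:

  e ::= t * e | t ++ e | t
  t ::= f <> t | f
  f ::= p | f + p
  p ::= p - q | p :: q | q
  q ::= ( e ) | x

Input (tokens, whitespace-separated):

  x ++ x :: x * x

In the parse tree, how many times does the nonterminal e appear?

3

[e [t [f [p [q x]]]] ++ [e [t [f [p [p [q x]] :: [q x]]]] * [e [t [f [p [q x]]]]]]]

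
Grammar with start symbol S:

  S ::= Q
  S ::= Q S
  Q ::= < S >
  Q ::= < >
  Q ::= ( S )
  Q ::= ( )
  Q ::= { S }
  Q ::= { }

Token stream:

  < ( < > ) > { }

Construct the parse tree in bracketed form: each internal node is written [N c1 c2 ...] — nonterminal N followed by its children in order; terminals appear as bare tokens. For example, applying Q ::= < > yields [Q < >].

S
Q S
< S > S
< Q > S
< ( S ) > S
< ( Q ) > S
< ( < > ) > S
< ( < > ) > Q
< ( < > ) > { }

[S [Q < [S [Q ( [S [Q < >]] )]] >] [S [Q { }]]]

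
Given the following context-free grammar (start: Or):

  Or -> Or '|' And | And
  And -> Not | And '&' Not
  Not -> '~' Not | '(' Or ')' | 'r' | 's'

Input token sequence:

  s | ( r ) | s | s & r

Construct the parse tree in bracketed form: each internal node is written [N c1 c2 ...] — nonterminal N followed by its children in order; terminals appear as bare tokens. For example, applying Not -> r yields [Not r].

[Or [Or [Or [Or [And [Not s]]] | [And [Not ( [Or [And [Not r]]] )]]] | [And [Not s]]] | [And [And [Not s]] & [Not r]]]

Or
Or | And
Or | And | And
Or | And | And | And
And | And | And | And
Not | And | And | And
s | And | And | And
s | Not | And | And
s | ( Or ) | And | And
s | ( And ) | And | And
s | ( Not ) | And | And
s | ( r ) | And | And
s | ( r ) | Not | And
s | ( r ) | s | And
s | ( r ) | s | And & Not
s | ( r ) | s | Not & Not
s | ( r ) | s | s & Not
s | ( r ) | s | s & r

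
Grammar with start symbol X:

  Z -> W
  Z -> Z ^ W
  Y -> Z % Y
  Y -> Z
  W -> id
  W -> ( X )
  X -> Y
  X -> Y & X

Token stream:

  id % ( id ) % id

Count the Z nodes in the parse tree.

[X [Y [Z [W id]] % [Y [Z [W ( [X [Y [Z [W id]]]] )]] % [Y [Z [W id]]]]]]

4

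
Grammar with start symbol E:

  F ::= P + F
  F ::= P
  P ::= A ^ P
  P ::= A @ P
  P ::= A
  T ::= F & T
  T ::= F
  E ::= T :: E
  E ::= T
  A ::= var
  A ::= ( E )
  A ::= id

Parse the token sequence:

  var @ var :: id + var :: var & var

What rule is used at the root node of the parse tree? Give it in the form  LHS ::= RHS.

E ::= T :: E

[E [T [F [P [A var] @ [P [A var]]]]] :: [E [T [F [P [A id]] + [F [P [A var]]]]] :: [E [T [F [P [A var]]] & [T [F [P [A var]]]]]]]]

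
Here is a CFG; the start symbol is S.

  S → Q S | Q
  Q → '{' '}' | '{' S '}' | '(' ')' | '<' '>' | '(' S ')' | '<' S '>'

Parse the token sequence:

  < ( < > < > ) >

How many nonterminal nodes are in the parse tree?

8

[S [Q < [S [Q ( [S [Q < >] [S [Q < >]]] )]] >]]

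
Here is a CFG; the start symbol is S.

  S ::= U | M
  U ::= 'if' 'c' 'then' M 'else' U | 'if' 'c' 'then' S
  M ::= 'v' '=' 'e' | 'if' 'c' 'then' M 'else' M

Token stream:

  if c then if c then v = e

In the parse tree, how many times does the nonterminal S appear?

[S [U if c then [S [U if c then [S [M v = e]]]]]]

3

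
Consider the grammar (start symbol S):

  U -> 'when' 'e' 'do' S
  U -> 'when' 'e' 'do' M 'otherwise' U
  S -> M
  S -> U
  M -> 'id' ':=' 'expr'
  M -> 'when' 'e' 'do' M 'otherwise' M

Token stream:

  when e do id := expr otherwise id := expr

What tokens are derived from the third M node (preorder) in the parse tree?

id := expr

[S [M when e do [M id := expr] otherwise [M id := expr]]]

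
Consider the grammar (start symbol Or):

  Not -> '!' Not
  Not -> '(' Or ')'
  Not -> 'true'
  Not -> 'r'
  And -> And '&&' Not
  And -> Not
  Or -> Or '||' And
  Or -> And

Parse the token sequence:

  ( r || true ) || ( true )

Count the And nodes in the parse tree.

[Or [Or [And [Not ( [Or [Or [And [Not r]]] || [And [Not true]]] )]]] || [And [Not ( [Or [And [Not true]]] )]]]

5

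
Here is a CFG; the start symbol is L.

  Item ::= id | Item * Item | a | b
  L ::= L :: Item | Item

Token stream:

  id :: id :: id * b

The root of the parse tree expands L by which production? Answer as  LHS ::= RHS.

[L [L [L [Item id]] :: [Item id]] :: [Item [Item id] * [Item b]]]

L ::= L :: Item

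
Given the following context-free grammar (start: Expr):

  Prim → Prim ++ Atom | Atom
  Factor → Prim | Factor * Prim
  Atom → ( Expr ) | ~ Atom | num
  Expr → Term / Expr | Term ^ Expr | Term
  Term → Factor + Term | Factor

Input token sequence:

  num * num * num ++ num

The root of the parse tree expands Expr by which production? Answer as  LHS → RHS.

Expr → Term

[Expr [Term [Factor [Factor [Factor [Prim [Atom num]]] * [Prim [Atom num]]] * [Prim [Prim [Atom num]] ++ [Atom num]]]]]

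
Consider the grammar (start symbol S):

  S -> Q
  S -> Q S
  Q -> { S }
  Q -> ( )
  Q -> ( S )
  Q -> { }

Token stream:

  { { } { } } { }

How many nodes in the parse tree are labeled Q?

4

[S [Q { [S [Q { }] [S [Q { }]]] }] [S [Q { }]]]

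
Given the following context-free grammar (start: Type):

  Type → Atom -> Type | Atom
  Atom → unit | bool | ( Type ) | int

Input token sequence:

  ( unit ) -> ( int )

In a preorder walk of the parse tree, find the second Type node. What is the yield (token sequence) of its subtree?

unit

[Type [Atom ( [Type [Atom unit]] )] -> [Type [Atom ( [Type [Atom int]] )]]]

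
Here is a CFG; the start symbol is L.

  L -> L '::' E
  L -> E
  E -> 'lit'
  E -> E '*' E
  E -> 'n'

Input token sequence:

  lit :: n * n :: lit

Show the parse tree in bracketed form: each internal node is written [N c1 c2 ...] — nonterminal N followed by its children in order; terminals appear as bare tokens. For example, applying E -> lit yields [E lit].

[L [L [L [E lit]] :: [E [E n] * [E n]]] :: [E lit]]

L
L :: E
L :: E :: E
E :: E :: E
lit :: E :: E
lit :: E * E :: E
lit :: n * E :: E
lit :: n * n :: E
lit :: n * n :: lit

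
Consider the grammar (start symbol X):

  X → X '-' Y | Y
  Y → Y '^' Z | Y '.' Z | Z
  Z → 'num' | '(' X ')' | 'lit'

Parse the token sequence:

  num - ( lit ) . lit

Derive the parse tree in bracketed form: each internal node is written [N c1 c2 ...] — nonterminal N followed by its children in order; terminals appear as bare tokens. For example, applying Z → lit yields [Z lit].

X
X - Y
Y - Y
Z - Y
num - Y
num - Y . Z
num - Z . Z
num - ( X ) . Z
num - ( Y ) . Z
num - ( Z ) . Z
num - ( lit ) . Z
num - ( lit ) . lit

[X [X [Y [Z num]]] - [Y [Y [Z ( [X [Y [Z lit]]] )]] . [Z lit]]]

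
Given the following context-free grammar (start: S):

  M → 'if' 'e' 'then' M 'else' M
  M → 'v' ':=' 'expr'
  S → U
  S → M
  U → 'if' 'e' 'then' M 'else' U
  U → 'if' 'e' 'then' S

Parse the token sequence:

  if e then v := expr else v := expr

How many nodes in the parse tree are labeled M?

[S [M if e then [M v := expr] else [M v := expr]]]

3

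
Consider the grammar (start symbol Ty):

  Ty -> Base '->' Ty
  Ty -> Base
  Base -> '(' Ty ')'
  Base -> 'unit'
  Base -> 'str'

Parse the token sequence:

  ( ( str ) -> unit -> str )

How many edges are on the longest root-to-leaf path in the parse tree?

[Ty [Base ( [Ty [Base ( [Ty [Base str]] )] -> [Ty [Base unit] -> [Ty [Base str]]]] )]]

6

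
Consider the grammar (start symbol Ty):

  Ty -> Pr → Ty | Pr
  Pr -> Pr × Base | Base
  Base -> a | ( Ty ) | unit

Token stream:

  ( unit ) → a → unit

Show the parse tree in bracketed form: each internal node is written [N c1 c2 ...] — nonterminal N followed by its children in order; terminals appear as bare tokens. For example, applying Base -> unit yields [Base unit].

[Ty [Pr [Base ( [Ty [Pr [Base unit]]] )]] → [Ty [Pr [Base a]] → [Ty [Pr [Base unit]]]]]

Ty
Pr → Ty
Base → Ty
( Ty ) → Ty
( Pr ) → Ty
( Base ) → Ty
( unit ) → Ty
( unit ) → Pr → Ty
( unit ) → Base → Ty
( unit ) → a → Ty
( unit ) → a → Pr
( unit ) → a → Base
( unit ) → a → unit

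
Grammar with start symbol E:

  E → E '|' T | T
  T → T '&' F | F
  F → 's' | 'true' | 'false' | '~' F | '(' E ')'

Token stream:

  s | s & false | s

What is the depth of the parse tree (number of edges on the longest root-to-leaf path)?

[E [E [E [T [F s]]] | [T [T [F s]] & [F false]]] | [T [F s]]]

5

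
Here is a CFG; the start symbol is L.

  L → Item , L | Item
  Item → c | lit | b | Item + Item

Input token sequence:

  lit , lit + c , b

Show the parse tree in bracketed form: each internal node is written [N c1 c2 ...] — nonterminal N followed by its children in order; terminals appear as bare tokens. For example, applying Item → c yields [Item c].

[L [Item lit] , [L [Item [Item lit] + [Item c]] , [L [Item b]]]]

L
Item , L
lit , L
lit , Item , L
lit , Item + Item , L
lit , lit + Item , L
lit , lit + c , L
lit , lit + c , Item
lit , lit + c , b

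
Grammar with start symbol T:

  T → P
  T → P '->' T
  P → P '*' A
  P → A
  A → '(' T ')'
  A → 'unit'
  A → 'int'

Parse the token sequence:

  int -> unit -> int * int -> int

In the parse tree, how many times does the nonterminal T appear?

[T [P [A int]] -> [T [P [A unit]] -> [T [P [P [A int]] * [A int]] -> [T [P [A int]]]]]]

4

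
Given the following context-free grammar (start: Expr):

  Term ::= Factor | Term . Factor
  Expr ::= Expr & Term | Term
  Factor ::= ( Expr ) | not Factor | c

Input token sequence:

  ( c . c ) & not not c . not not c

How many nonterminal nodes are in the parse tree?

17

[Expr [Expr [Term [Factor ( [Expr [Term [Term [Factor c]] . [Factor c]]] )]]] & [Term [Term [Factor not [Factor not [Factor c]]]] . [Factor not [Factor not [Factor c]]]]]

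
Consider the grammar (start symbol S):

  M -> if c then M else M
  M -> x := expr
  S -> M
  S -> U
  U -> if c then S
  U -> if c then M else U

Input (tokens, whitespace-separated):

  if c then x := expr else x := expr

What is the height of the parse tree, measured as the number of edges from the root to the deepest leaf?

3

[S [M if c then [M x := expr] else [M x := expr]]]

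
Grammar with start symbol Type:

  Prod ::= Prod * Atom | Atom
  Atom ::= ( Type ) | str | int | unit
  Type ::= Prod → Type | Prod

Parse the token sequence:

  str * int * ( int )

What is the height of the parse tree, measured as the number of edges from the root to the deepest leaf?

[Type [Prod [Prod [Prod [Atom str]] * [Atom int]] * [Atom ( [Type [Prod [Atom int]]] )]]]

6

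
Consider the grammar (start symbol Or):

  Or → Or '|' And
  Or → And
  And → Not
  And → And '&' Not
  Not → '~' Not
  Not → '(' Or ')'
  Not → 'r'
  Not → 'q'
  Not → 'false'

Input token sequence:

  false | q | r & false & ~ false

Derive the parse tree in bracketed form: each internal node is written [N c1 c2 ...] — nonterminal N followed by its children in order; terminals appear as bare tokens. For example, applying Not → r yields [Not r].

Or
Or | And
Or | And | And
And | And | And
Not | And | And
false | And | And
false | Not | And
false | q | And
false | q | And & Not
false | q | And & Not & Not
false | q | Not & Not & Not
false | q | r & Not & Not
false | q | r & false & Not
false | q | r & false & ~ Not
false | q | r & false & ~ false

[Or [Or [Or [And [Not false]]] | [And [Not q]]] | [And [And [And [Not r]] & [Not false]] & [Not ~ [Not false]]]]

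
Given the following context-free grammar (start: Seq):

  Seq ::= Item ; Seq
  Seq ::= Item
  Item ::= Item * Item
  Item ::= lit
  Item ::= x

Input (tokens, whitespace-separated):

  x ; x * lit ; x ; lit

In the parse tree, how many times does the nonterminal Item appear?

[Seq [Item x] ; [Seq [Item [Item x] * [Item lit]] ; [Seq [Item x] ; [Seq [Item lit]]]]]

6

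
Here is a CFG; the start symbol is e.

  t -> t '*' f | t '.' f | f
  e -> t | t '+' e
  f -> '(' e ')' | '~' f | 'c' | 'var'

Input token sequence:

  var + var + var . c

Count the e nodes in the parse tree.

3

[e [t [f var]] + [e [t [f var]] + [e [t [t [f var]] . [f c]]]]]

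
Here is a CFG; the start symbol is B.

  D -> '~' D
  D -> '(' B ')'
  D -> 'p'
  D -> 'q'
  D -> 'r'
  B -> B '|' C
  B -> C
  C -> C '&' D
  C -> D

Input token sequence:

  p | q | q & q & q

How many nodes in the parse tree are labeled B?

3

[B [B [B [C [D p]]] | [C [D q]]] | [C [C [C [D q]] & [D q]] & [D q]]]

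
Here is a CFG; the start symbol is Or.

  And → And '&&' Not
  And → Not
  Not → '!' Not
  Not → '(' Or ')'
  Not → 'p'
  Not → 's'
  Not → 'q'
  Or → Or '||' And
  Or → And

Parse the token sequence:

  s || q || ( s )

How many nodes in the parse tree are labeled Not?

4

[Or [Or [Or [And [Not s]]] || [And [Not q]]] || [And [Not ( [Or [And [Not s]]] )]]]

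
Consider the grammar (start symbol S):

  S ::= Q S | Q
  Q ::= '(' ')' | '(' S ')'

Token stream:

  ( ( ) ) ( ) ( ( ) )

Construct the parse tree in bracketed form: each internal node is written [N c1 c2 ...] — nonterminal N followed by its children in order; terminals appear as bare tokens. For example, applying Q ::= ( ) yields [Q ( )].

S
Q S
( S ) S
( Q ) S
( ( ) ) S
( ( ) ) Q S
( ( ) ) ( ) S
( ( ) ) ( ) Q
( ( ) ) ( ) ( S )
( ( ) ) ( ) ( Q )
( ( ) ) ( ) ( ( ) )

[S [Q ( [S [Q ( )]] )] [S [Q ( )] [S [Q ( [S [Q ( )]] )]]]]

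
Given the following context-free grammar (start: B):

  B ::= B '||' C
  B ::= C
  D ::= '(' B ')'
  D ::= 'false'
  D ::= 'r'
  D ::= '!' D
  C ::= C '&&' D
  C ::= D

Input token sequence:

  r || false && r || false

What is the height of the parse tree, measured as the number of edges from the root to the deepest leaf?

5

[B [B [B [C [D r]]] || [C [C [D false]] && [D r]]] || [C [D false]]]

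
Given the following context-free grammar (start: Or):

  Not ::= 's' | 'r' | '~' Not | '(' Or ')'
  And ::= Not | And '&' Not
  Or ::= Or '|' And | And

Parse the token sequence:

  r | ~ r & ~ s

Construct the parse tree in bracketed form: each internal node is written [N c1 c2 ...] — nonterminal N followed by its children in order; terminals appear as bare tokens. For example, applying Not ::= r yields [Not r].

Or
Or | And
And | And
Not | And
r | And
r | And & Not
r | Not & Not
r | ~ Not & Not
r | ~ r & Not
r | ~ r & ~ Not
r | ~ r & ~ s

[Or [Or [And [Not r]]] | [And [And [Not ~ [Not r]]] & [Not ~ [Not s]]]]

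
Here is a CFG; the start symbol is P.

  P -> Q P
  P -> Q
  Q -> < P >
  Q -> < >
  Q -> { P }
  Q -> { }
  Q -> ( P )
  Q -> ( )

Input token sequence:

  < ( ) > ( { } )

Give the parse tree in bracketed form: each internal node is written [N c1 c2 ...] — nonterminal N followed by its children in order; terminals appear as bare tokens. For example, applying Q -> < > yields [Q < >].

[P [Q < [P [Q ( )]] >] [P [Q ( [P [Q { }]] )]]]

P
Q P
< P > P
< Q > P
< ( ) > P
< ( ) > Q
< ( ) > ( P )
< ( ) > ( Q )
< ( ) > ( { } )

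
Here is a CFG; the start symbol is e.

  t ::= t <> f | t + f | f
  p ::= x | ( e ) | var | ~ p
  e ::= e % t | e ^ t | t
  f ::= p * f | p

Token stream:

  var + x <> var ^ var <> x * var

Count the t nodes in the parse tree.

[e [e [t [t [t [f [p var]]] + [f [p x]]] <> [f [p var]]]] ^ [t [t [f [p var]]] <> [f [p x] * [f [p var]]]]]

5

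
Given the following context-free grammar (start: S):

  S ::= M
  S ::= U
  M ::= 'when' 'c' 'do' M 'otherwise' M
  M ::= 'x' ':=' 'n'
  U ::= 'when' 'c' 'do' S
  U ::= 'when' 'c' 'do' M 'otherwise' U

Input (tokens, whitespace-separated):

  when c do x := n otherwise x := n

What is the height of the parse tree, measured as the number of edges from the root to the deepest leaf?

3

[S [M when c do [M x := n] otherwise [M x := n]]]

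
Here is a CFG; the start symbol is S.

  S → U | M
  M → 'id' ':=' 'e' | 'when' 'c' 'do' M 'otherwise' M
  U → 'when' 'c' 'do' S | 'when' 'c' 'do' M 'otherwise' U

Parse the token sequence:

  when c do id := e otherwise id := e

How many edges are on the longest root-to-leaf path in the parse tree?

[S [M when c do [M id := e] otherwise [M id := e]]]

3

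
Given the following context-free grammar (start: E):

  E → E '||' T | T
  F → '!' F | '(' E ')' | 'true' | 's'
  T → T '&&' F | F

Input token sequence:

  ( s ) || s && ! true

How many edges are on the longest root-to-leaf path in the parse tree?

[E [E [T [F ( [E [T [F s]]] )]]] || [T [T [F s]] && [F ! [F true]]]]

7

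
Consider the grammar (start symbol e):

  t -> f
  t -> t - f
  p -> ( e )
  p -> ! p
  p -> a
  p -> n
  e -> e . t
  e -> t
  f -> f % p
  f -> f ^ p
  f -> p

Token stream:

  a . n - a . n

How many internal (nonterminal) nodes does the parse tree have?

[e [e [e [t [f [p a]]]] . [t [t [f [p n]]] - [f [p a]]]] . [t [f [p n]]]]

15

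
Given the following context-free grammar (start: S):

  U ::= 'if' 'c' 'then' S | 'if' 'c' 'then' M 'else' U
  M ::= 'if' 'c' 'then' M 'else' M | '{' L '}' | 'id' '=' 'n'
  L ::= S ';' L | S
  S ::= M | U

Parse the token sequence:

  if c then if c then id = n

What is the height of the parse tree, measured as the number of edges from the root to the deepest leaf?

[S [U if c then [S [U if c then [S [M id = n]]]]]]

6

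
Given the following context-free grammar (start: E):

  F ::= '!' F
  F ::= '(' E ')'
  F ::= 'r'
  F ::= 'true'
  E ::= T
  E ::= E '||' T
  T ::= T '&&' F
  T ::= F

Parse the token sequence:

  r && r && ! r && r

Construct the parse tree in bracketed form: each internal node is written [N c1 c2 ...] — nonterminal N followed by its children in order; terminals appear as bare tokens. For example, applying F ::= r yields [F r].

[E [T [T [T [T [F r]] && [F r]] && [F ! [F r]]] && [F r]]]

E
T
T && F
T && F && F
T && F && F && F
F && F && F && F
r && F && F && F
r && r && F && F
r && r && ! F && F
r && r && ! r && F
r && r && ! r && r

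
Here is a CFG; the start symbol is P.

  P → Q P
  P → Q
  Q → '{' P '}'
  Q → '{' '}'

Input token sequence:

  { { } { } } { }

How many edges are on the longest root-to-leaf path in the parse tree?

5

[P [Q { [P [Q { }] [P [Q { }]]] }] [P [Q { }]]]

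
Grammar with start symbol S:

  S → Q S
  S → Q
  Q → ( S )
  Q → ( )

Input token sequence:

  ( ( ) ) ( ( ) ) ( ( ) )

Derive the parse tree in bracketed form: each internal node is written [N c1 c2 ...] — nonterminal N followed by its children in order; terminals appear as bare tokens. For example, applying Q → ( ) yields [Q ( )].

S
Q S
( S ) S
( Q ) S
( ( ) ) S
( ( ) ) Q S
( ( ) ) ( S ) S
( ( ) ) ( Q ) S
( ( ) ) ( ( ) ) S
( ( ) ) ( ( ) ) Q
( ( ) ) ( ( ) ) ( S )
( ( ) ) ( ( ) ) ( Q )
( ( ) ) ( ( ) ) ( ( ) )

[S [Q ( [S [Q ( )]] )] [S [Q ( [S [Q ( )]] )] [S [Q ( [S [Q ( )]] )]]]]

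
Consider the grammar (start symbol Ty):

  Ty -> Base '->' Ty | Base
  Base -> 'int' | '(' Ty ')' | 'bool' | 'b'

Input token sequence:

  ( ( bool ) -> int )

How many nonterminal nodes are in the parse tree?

[Ty [Base ( [Ty [Base ( [Ty [Base bool]] )] -> [Ty [Base int]]] )]]

8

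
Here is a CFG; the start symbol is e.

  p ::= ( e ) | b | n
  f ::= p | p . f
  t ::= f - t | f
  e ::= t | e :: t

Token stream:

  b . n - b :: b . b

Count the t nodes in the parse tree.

3

[e [e [t [f [p b] . [f [p n]]] - [t [f [p b]]]]] :: [t [f [p b] . [f [p b]]]]]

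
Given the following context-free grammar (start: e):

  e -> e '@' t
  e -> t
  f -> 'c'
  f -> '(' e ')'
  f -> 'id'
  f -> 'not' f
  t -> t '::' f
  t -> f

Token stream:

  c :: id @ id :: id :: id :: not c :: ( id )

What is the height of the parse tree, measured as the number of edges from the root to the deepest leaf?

7

[e [e [t [t [f c]] :: [f id]]] @ [t [t [t [t [t [f id]] :: [f id]] :: [f id]] :: [f not [f c]]] :: [f ( [e [t [f id]]] )]]]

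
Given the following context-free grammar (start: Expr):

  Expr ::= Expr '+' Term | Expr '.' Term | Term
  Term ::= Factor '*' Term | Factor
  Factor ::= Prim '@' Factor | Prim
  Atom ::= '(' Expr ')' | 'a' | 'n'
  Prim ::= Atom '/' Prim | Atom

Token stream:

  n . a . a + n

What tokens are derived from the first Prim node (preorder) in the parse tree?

n

[Expr [Expr [Expr [Expr [Term [Factor [Prim [Atom n]]]]] . [Term [Factor [Prim [Atom a]]]]] . [Term [Factor [Prim [Atom a]]]]] + [Term [Factor [Prim [Atom n]]]]]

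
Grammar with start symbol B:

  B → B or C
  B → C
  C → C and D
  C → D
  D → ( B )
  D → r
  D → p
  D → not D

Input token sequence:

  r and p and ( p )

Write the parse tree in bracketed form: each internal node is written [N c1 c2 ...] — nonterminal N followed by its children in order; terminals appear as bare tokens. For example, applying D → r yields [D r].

[B [C [C [C [D r]] and [D p]] and [D ( [B [C [D p]]] )]]]

B
C
C and D
C and D and D
D and D and D
r and D and D
r and p and D
r and p and ( B )
r and p and ( C )
r and p and ( D )
r and p and ( p )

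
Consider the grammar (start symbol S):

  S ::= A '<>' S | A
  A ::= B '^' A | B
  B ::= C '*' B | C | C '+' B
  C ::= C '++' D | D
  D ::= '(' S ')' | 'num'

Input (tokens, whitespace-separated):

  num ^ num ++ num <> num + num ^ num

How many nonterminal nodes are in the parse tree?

[S [A [B [C [D num]]] ^ [A [B [C [C [D num]] ++ [D num]]]]] <> [S [A [B [C [D num]] + [B [C [D num]]]] ^ [A [B [C [D num]]]]]]]

23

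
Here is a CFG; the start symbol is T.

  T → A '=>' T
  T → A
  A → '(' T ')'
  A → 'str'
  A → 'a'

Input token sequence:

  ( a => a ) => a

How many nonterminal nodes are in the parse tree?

[T [A ( [T [A a] => [T [A a]]] )] => [T [A a]]]

8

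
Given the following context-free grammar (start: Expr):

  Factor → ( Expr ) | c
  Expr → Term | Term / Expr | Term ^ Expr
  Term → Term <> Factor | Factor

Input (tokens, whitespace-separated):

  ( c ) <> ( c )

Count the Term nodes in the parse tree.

[Expr [Term [Term [Factor ( [Expr [Term [Factor c]]] )]] <> [Factor ( [Expr [Term [Factor c]]] )]]]

4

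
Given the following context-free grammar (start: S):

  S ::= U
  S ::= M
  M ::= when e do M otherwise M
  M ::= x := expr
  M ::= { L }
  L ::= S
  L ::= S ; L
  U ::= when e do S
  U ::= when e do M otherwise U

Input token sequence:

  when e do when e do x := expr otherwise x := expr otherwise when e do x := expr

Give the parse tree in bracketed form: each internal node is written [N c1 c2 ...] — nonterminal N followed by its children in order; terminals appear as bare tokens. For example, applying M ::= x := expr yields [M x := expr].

[S [U when e do [M when e do [M x := expr] otherwise [M x := expr]] otherwise [U when e do [S [M x := expr]]]]]

S
U
when e do M otherwise U
when e do when e do M otherwise M otherwise U
when e do when e do x := expr otherwise M otherwise U
when e do when e do x := expr otherwise x := expr otherwise U
when e do when e do x := expr otherwise x := expr otherwise when e do S
when e do when e do x := expr otherwise x := expr otherwise when e do M
when e do when e do x := expr otherwise x := expr otherwise when e do x := expr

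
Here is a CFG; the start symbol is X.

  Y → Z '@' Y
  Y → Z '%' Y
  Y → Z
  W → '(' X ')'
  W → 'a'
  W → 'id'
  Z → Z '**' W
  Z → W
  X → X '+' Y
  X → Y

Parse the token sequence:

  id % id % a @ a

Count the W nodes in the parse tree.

[X [Y [Z [W id]] % [Y [Z [W id]] % [Y [Z [W a]] @ [Y [Z [W a]]]]]]]

4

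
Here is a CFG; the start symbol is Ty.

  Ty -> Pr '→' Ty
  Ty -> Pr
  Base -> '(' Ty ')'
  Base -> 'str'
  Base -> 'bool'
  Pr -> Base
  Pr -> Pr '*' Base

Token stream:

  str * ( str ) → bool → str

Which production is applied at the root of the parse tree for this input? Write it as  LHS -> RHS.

Ty -> Pr '→' Ty

[Ty [Pr [Pr [Base str]] * [Base ( [Ty [Pr [Base str]]] )]] → [Ty [Pr [Base bool]] → [Ty [Pr [Base str]]]]]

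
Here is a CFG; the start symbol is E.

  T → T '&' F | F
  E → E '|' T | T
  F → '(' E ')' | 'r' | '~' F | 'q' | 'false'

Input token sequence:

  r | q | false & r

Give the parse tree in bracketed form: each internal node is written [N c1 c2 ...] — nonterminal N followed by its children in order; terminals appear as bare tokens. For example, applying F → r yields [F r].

[E [E [E [T [F r]]] | [T [F q]]] | [T [T [F false]] & [F r]]]

E
E | T
E | T | T
T | T | T
F | T | T
r | T | T
r | F | T
r | q | T
r | q | T & F
r | q | F & F
r | q | false & F
r | q | false & r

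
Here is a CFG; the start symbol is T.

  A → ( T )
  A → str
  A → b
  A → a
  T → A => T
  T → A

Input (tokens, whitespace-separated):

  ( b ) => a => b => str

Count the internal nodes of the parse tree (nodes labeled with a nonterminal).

10

[T [A ( [T [A b]] )] => [T [A a] => [T [A b] => [T [A str]]]]]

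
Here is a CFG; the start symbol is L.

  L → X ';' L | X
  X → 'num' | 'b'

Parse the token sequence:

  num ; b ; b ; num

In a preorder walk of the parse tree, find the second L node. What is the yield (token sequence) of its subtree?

[L [X num] ; [L [X b] ; [L [X b] ; [L [X num]]]]]

b ; b ; num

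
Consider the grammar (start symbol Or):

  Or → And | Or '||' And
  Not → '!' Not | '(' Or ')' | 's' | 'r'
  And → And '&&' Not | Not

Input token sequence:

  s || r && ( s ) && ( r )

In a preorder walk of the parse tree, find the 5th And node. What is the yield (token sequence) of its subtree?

s

[Or [Or [And [Not s]]] || [And [And [And [Not r]] && [Not ( [Or [And [Not s]]] )]] && [Not ( [Or [And [Not r]]] )]]]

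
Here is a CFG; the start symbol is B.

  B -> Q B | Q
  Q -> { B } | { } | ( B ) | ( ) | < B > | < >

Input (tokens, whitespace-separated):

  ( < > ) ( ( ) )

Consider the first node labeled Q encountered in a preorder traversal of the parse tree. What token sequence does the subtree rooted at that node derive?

( < > )

[B [Q ( [B [Q < >]] )] [B [Q ( [B [Q ( )]] )]]]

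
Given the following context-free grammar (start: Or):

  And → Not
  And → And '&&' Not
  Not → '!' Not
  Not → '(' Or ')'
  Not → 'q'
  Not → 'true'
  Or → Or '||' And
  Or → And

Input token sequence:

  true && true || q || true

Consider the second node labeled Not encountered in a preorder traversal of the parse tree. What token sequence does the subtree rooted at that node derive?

[Or [Or [Or [And [And [Not true]] && [Not true]]] || [And [Not q]]] || [And [Not true]]]

true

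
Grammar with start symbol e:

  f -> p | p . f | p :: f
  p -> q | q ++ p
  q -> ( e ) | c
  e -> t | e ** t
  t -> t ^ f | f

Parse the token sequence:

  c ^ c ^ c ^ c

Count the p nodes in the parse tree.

[e [t [t [t [t [f [p [q c]]]] ^ [f [p [q c]]]] ^ [f [p [q c]]]] ^ [f [p [q c]]]]]

4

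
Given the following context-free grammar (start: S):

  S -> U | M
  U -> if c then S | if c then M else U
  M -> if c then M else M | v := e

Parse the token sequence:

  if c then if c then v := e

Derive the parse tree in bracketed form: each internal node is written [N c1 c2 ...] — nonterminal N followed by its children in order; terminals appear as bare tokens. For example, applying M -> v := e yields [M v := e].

[S [U if c then [S [U if c then [S [M v := e]]]]]]

S
U
if c then S
if c then U
if c then if c then S
if c then if c then M
if c then if c then v := e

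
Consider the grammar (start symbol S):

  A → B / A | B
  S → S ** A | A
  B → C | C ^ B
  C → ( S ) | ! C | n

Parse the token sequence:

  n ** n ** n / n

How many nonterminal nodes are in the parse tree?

[S [S [S [A [B [C n]]]] ** [A [B [C n]]]] ** [A [B [C n]] / [A [B [C n]]]]]

15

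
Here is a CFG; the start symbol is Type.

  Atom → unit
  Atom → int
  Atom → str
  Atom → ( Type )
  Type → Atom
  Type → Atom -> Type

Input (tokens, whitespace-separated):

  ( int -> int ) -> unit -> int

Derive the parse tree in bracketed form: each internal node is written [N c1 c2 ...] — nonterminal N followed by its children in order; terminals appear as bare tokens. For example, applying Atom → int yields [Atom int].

Type
Atom -> Type
( Type ) -> Type
( Atom -> Type ) -> Type
( int -> Type ) -> Type
( int -> Atom ) -> Type
( int -> int ) -> Type
( int -> int ) -> Atom -> Type
( int -> int ) -> unit -> Type
( int -> int ) -> unit -> Atom
( int -> int ) -> unit -> int

[Type [Atom ( [Type [Atom int] -> [Type [Atom int]]] )] -> [Type [Atom unit] -> [Type [Atom int]]]]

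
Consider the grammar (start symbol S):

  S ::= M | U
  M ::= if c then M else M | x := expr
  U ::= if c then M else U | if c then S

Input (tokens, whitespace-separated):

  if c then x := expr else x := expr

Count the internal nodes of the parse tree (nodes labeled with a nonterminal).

[S [M if c then [M x := expr] else [M x := expr]]]

4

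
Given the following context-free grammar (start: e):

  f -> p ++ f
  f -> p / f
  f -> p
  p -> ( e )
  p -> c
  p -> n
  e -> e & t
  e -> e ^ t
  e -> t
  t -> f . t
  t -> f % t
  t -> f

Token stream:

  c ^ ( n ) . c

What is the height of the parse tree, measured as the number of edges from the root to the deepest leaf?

[e [e [t [f [p c]]]] ^ [t [f [p ( [e [t [f [p n]]]] )]] . [t [f [p c]]]]]

8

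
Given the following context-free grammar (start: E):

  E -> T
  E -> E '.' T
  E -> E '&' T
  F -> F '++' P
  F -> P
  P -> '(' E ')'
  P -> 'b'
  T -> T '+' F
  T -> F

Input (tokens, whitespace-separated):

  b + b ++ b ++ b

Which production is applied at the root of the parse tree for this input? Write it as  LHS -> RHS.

[E [T [T [F [P b]]] + [F [F [F [P b]] ++ [P b]] ++ [P b]]]]

E -> T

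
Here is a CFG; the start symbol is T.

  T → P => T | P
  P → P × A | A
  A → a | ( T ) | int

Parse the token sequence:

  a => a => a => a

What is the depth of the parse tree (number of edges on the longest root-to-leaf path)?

[T [P [A a]] => [T [P [A a]] => [T [P [A a]] => [T [P [A a]]]]]]

6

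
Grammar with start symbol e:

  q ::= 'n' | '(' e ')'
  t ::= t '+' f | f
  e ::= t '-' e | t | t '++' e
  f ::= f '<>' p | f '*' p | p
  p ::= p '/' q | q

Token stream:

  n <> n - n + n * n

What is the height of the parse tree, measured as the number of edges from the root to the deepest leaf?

[e [t [f [f [p [q n]]] <> [p [q n]]]] - [e [t [t [f [p [q n]]]] + [f [f [p [q n]]] * [p [q n]]]]]]

7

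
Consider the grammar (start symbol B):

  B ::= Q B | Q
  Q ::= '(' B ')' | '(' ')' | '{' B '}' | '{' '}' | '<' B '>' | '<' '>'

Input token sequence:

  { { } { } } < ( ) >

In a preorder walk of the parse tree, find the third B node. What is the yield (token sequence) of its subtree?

{ }

[B [Q { [B [Q { }] [B [Q { }]]] }] [B [Q < [B [Q ( )]] >]]]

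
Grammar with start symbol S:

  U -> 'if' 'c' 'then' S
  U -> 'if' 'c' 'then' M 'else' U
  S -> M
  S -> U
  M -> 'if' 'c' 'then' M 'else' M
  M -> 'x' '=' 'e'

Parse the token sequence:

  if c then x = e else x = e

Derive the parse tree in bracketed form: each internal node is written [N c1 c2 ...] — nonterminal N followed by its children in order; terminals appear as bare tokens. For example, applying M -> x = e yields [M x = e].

S
M
if c then M else M
if c then x = e else M
if c then x = e else x = e

[S [M if c then [M x = e] else [M x = e]]]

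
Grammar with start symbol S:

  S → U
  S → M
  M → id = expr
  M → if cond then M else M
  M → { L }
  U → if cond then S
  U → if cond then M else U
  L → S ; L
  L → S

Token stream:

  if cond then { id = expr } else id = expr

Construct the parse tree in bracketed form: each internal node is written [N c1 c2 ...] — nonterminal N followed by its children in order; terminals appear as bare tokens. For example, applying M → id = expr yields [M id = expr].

[S [M if cond then [M { [L [S [M id = expr]]] }] else [M id = expr]]]

S
M
if cond then M else M
if cond then { L } else M
if cond then { S } else M
if cond then { M } else M
if cond then { id = expr } else M
if cond then { id = expr } else id = expr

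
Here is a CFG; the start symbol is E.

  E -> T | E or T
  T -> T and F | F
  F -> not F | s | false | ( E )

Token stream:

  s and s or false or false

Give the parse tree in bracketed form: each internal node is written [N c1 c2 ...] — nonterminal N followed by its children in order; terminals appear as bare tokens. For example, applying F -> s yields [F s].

[E [E [E [T [T [F s]] and [F s]]] or [T [F false]]] or [T [F false]]]

E
E or T
E or T or T
T or T or T
T and F or T or T
F and F or T or T
s and F or T or T
s and s or T or T
s and s or F or T
s and s or false or T
s and s or false or F
s and s or false or false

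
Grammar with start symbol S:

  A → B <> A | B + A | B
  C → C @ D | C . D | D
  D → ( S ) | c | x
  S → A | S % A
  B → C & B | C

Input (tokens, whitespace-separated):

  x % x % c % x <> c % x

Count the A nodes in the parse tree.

[S [S [S [S [S [A [B [C [D x]]]]] % [A [B [C [D x]]]]] % [A [B [C [D c]]]]] % [A [B [C [D x]]] <> [A [B [C [D c]]]]]] % [A [B [C [D x]]]]]

6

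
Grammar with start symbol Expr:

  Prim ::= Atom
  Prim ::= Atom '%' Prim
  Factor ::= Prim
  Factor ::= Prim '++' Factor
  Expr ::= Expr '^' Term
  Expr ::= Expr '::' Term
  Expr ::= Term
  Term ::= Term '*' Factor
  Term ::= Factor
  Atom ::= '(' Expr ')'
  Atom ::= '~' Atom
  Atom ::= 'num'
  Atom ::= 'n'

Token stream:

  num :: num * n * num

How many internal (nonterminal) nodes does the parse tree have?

[Expr [Expr [Term [Factor [Prim [Atom num]]]]] :: [Term [Term [Term [Factor [Prim [Atom num]]]] * [Factor [Prim [Atom n]]]] * [Factor [Prim [Atom num]]]]]

18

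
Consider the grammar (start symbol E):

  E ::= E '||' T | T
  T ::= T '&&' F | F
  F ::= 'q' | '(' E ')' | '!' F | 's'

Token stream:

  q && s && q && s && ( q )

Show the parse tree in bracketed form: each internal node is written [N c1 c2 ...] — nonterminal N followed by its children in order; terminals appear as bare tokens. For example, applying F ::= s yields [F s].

[E [T [T [T [T [T [F q]] && [F s]] && [F q]] && [F s]] && [F ( [E [T [F q]]] )]]]

E
T
T && F
T && F && F
T && F && F && F
T && F && F && F && F
F && F && F && F && F
q && F && F && F && F
q && s && F && F && F
q && s && q && F && F
q && s && q && s && F
q && s && q && s && ( E )
q && s && q && s && ( T )
q && s && q && s && ( F )
q && s && q && s && ( q )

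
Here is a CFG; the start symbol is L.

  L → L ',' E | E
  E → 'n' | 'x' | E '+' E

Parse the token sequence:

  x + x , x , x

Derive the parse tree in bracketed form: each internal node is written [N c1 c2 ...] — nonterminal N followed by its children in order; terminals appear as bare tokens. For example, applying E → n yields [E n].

L
L , E
L , E , E
E , E , E
E + E , E , E
x + E , E , E
x + x , E , E
x + x , x , E
x + x , x , x

[L [L [L [E [E x] + [E x]]] , [E x]] , [E x]]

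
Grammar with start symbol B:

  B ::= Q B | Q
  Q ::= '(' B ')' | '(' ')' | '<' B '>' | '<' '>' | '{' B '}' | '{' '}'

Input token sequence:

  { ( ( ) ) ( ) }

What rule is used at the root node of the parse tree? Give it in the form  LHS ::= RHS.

[B [Q { [B [Q ( [B [Q ( )]] )] [B [Q ( )]]] }]]

B ::= Q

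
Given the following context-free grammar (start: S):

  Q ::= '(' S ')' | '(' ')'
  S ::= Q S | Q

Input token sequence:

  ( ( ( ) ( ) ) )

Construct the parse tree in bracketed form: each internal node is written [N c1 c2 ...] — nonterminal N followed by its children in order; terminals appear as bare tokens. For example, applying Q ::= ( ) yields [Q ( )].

[S [Q ( [S [Q ( [S [Q ( )] [S [Q ( )]]] )]] )]]

S
Q
( S )
( Q )
( ( S ) )
( ( Q S ) )
( ( ( ) S ) )
( ( ( ) Q ) )
( ( ( ) ( ) ) )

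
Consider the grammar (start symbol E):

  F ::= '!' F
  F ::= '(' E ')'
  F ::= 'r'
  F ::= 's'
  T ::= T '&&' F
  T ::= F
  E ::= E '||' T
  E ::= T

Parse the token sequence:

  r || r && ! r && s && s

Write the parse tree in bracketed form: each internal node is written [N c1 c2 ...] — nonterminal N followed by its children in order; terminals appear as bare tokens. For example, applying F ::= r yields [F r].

E
E || T
T || T
F || T
r || T
r || T && F
r || T && F && F
r || T && F && F && F
r || F && F && F && F
r || r && F && F && F
r || r && ! F && F && F
r || r && ! r && F && F
r || r && ! r && s && F
r || r && ! r && s && s

[E [E [T [F r]]] || [T [T [T [T [F r]] && [F ! [F r]]] && [F s]] && [F s]]]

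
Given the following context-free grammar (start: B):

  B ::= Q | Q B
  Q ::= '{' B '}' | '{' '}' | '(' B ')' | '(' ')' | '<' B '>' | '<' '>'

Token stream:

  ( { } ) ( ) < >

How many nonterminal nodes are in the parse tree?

[B [Q ( [B [Q { }]] )] [B [Q ( )] [B [Q < >]]]]

8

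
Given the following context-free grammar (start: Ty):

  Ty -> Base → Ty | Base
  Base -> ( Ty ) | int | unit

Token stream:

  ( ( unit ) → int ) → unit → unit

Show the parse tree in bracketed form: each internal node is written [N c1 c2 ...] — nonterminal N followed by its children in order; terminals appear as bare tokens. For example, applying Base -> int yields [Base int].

[Ty [Base ( [Ty [Base ( [Ty [Base unit]] )] → [Ty [Base int]]] )] → [Ty [Base unit] → [Ty [Base unit]]]]

Ty
Base → Ty
( Ty ) → Ty
( Base → Ty ) → Ty
( ( Ty ) → Ty ) → Ty
( ( Base ) → Ty ) → Ty
( ( unit ) → Ty ) → Ty
( ( unit ) → Base ) → Ty
( ( unit ) → int ) → Ty
( ( unit ) → int ) → Base → Ty
( ( unit ) → int ) → unit → Ty
( ( unit ) → int ) → unit → Base
( ( unit ) → int ) → unit → unit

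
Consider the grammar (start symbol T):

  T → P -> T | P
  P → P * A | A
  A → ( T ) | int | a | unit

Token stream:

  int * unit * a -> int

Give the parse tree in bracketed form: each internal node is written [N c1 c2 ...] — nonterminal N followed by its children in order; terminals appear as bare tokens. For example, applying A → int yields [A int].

T
P -> T
P * A -> T
P * A * A -> T
A * A * A -> T
int * A * A -> T
int * unit * A -> T
int * unit * a -> T
int * unit * a -> P
int * unit * a -> A
int * unit * a -> int

[T [P [P [P [A int]] * [A unit]] * [A a]] -> [T [P [A int]]]]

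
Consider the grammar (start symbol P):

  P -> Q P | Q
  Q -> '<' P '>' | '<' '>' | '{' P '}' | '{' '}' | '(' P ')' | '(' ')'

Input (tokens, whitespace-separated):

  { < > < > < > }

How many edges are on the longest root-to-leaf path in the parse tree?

[P [Q { [P [Q < >] [P [Q < >] [P [Q < >]]]] }]]

6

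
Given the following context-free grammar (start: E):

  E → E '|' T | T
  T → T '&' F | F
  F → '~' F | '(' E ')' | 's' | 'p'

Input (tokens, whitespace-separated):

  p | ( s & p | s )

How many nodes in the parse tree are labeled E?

[E [E [T [F p]]] | [T [F ( [E [E [T [T [F s]] & [F p]]] | [T [F s]]] )]]]

4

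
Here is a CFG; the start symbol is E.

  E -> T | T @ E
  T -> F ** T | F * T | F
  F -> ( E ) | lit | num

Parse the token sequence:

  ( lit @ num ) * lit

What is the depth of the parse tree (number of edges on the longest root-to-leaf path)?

7

[E [T [F ( [E [T [F lit]] @ [E [T [F num]]]] )] * [T [F lit]]]]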